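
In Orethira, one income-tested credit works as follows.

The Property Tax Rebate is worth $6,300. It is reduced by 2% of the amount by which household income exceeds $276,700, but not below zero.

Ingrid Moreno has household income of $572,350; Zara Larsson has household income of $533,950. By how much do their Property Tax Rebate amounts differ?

$768

Ingrid ($572,350): Property Tax Rebate: 2% of the $295,650 excess over $276,700 is $5,913; credit = $6,300 − $5,913 = $387.
Zara ($533,950): Property Tax Rebate: 2% of the $257,250 excess over $276,700 is $5,145; credit = $6,300 − $5,145 = $1,155.
Difference: |$387 − $1,155| = $768.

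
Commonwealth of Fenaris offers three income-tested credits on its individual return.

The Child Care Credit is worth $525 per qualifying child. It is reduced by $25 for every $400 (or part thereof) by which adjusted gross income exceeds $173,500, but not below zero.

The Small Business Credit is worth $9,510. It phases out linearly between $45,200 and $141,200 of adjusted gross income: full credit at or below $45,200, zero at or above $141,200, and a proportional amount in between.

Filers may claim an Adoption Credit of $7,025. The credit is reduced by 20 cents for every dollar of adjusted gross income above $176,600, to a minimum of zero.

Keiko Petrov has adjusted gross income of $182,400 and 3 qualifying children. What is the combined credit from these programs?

Child Care Credit: base = 3 × $525 = $1,575. income exceeds $173,500 by $8,900, which is 23 full-or-partial $400 increments; reduction = 23 × $25 = $575, leaving $1,000.
Small Business Credit: $182,400 is at or above $141,200, so the credit is $0.
Adoption Credit: 20% of the $5,800 excess over $176,600 is $1,160; credit = $7,025 − $1,160 = $5,865.
Total: $1,000 + $0 + $5,865 = $6,865.

$6,865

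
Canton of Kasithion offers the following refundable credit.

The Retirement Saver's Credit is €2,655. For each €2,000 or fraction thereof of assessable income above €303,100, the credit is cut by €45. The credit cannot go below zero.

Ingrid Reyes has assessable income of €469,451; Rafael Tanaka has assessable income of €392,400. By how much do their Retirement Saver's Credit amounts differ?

Ingrid (€469,451): Retirement Saver's Credit: income exceeds €303,100 by €166,351 → 84 increments × €45 = €3,780 ≥ base, so the credit is €0.
Rafael (€392,400): Retirement Saver's Credit: income exceeds €303,100 by €89,300, which is 45 full-or-partial €2,000 increments; reduction = 45 × €45 = €2,025, leaving €630.
Difference: |€0 − €630| = €630.

€630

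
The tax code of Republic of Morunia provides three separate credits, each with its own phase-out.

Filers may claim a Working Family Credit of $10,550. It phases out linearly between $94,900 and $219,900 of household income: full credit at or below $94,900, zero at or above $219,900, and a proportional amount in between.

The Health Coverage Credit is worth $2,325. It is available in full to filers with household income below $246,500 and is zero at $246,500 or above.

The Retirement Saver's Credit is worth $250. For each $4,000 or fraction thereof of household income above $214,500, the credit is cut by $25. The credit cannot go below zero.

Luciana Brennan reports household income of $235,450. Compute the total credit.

Working Family Credit: $235,450 is at or above $219,900, so the credit is $0.
Health Coverage Credit: $235,450 is below the $246,500 cutoff, so the full $2,325 applies.
Retirement Saver's Credit: income exceeds $214,500 by $20,950, which is 6 full-or-partial $4,000 increments; reduction = 6 × $25 = $150, leaving $100.
Total: $0 + $2,325 + $100 = $2,425.

$2,425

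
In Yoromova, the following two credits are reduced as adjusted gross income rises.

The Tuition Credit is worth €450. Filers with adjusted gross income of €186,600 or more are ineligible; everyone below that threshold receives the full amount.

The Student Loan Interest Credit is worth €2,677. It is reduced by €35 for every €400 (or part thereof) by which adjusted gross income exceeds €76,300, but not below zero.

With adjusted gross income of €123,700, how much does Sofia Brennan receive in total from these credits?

€450

Tuition Credit: €123,700 is below the €186,600 cutoff, so the full €450 applies.
Student Loan Interest Credit: income exceeds €76,300 by €47,400 → 119 increments × €35 = €4,165 ≥ base, so the credit is €0.
Total: €450 + €0 = €450.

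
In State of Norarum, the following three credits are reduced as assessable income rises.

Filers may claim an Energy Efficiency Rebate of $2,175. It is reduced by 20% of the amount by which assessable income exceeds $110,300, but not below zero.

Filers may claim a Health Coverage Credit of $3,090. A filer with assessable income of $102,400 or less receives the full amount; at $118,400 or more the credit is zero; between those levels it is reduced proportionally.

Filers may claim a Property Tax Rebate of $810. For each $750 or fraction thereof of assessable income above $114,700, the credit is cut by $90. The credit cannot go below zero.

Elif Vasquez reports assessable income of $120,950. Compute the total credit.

Energy Efficiency Rebate: 20% of the $10,650 excess over $110,300 is $2,130; credit = $2,175 − $2,130 = $45.
Health Coverage Credit: $120,950 is at or above $118,400, so the credit is $0.
Property Tax Rebate: income exceeds $114,700 by $6,250 → 9 increments × $90 = $810 ≥ base, so the credit is $0.
Total: $45 + $0 + $0 = $45.

$45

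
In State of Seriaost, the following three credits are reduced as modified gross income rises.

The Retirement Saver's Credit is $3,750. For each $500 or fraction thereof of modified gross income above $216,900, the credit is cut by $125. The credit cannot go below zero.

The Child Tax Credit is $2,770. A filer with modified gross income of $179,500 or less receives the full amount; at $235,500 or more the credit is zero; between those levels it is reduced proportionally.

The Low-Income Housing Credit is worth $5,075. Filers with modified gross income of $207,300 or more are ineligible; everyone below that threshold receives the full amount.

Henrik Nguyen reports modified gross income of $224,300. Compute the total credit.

Retirement Saver's Credit: income exceeds $216,900 by $7,400, which is 15 full-or-partial $500 increments; reduction = 15 × $125 = $1,875, leaving $1,875.
Child Tax Credit: $224,300 is $44,800 into a $56,000 phase-out range, leaving 11,200/56,000 of the credit: $2,770 × 11,200/56,000 = $554.
Low-Income Housing Credit: $224,300 meets or exceeds the $207,300 cutoff, so the credit is $0.
Total: $1,875 + $554 + $0 = $2,429.

$2,429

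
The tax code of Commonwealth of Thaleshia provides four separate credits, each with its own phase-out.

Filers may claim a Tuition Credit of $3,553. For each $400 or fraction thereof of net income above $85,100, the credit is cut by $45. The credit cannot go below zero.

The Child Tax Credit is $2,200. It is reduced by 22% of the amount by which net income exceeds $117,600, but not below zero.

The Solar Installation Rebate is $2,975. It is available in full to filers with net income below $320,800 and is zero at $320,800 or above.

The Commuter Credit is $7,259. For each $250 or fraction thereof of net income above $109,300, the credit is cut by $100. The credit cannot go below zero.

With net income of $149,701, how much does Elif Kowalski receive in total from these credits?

Tuition Credit: income exceeds $85,100 by $64,601 → 162 increments × $45 = $7,290 ≥ base, so the credit is $0.
Child Tax Credit: 22% of the $32,101 excess over $117,600 is $7,062.22 ≥ base, so the credit is $0.
Solar Installation Rebate: $149,701 is below the $320,800 cutoff, so the full $2,975 applies.
Commuter Credit: income exceeds $109,300 by $40,401 → 162 increments × $100 = $16,200 ≥ base, so the credit is $0.
Total: $0 + $0 + $2,975 + $0 = $2,975.

$2,975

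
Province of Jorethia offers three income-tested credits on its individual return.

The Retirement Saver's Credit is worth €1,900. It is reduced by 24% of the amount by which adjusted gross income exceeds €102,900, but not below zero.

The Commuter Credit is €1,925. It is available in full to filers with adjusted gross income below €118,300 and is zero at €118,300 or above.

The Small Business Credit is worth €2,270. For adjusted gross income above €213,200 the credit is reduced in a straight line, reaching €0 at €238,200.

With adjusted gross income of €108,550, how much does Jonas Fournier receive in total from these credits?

Retirement Saver's Credit: 24% of the €5,650 excess over €102,900 is €1,356; credit = €1,900 − €1,356 = €544.
Commuter Credit: €108,550 is below the €118,300 cutoff, so the full €1,925 applies.
Small Business Credit: €108,550 is at or below the €213,200 threshold, so the full €2,270 applies.
Total: €544 + €1,925 + €2,270 = €4,739.

€4,739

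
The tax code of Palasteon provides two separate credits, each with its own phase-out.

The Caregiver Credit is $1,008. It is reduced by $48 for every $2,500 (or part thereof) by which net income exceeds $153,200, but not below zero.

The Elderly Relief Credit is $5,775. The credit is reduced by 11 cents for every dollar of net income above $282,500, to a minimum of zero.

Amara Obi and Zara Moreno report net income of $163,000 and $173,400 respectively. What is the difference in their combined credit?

Amara ($163,000): Caregiver Credit: income exceeds $153,200 by $9,800, which is 4 full-or-partial $2,500 increments; reduction = 4 × $48 = $192, leaving $816. Elderly Relief Credit: $163,000 is at or below the $282,500 threshold, so the full $5,775 applies. total $816 + $5,775 = $6,591
Zara ($173,400): Caregiver Credit: income exceeds $153,200 by $20,200, which is 9 full-or-partial $2,500 increments; reduction = 9 × $48 = $432, leaving $576. Elderly Relief Credit: $173,400 is at or below the $282,500 threshold, so the full $5,775 applies. total $576 + $5,775 = $6,351
Difference: |$6,591 − $6,351| = $240.

$240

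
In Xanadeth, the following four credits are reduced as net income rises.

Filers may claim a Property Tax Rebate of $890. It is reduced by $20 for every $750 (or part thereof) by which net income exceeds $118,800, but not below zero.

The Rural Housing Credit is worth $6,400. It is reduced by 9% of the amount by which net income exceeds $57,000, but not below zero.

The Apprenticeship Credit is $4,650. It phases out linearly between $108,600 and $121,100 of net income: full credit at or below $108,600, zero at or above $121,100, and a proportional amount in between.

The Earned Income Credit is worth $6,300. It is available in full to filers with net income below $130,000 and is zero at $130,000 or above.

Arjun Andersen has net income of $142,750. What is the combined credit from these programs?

Property Tax Rebate: income exceeds $118,800 by $23,950, which is 32 full-or-partial $750 increments; reduction = 32 × $20 = $640, leaving $250.
Rural Housing Credit: 9% of the $85,750 excess over $57,000 is $7,717.50 ≥ base, so the credit is $0.
Apprenticeship Credit: $142,750 is at or above $121,100, so the credit is $0.
Earned Income Credit: $142,750 meets or exceeds the $130,000 cutoff, so the credit is $0.
Total: $250 + $0 + $0 + $0 = $250.

$250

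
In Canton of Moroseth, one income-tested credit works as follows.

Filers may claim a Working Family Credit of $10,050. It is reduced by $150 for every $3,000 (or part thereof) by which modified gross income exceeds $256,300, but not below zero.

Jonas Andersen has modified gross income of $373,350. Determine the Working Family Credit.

Working Family Credit: income exceeds $256,300 by $117,050, which is 40 full-or-partial $3,000 increments; reduction = 40 × $150 = $6,000, leaving $4,050.

$4,050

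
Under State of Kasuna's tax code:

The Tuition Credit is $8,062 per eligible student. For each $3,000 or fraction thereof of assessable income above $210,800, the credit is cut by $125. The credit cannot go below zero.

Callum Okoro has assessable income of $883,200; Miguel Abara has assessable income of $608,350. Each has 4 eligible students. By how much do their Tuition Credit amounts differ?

$11,500

Callum ($883,200): Tuition Credit: base = 4 × $8,062 = $32,248. income exceeds $210,800 by $672,400, which is 225 full-or-partial $3,000 increments; reduction = 225 × $125 = $28,125, leaving $4,123.
Miguel ($608,350): Tuition Credit: base = 4 × $8,062 = $32,248. income exceeds $210,800 by $397,550, which is 133 full-or-partial $3,000 increments; reduction = 133 × $125 = $16,625, leaving $15,623.
Difference: |$4,123 − $15,623| = $11,500.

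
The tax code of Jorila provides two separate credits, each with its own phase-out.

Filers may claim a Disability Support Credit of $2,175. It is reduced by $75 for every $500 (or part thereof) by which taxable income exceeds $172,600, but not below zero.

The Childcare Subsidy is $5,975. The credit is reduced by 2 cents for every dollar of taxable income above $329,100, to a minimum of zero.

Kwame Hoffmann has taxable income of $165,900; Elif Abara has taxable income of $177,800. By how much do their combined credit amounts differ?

Kwame ($165,900): Disability Support Credit: $165,900 is at or below the $172,600 threshold, so the full $2,175 applies. Childcare Subsidy: $165,900 is at or below the $329,100 threshold, so the full $5,975 applies. total $2,175 + $5,975 = $8,150
Elif ($177,800): Disability Support Credit: income exceeds $172,600 by $5,200, which is 11 full-or-partial $500 increments; reduction = 11 × $75 = $825, leaving $1,350. Childcare Subsidy: $177,800 is at or below the $329,100 threshold, so the full $5,975 applies. total $1,350 + $5,975 = $7,325
Difference: |$8,150 − $7,325| = $825.

$825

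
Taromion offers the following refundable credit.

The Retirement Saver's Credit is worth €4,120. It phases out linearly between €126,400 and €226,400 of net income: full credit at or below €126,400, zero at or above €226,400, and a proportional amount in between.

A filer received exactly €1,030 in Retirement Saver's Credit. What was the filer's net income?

€1,030 is 1,030/4,120 of the full €4,120, so 3,090/4,120 of the €100,000 range has been used: income = €126,400 + €100,000 × 3,090/4,120 = €201,400.

€201,400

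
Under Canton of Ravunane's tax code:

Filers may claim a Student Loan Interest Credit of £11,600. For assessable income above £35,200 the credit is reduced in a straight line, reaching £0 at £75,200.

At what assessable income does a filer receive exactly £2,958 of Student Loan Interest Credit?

£2,958 is 2,958/11,600 of the full £11,600, so 8,642/11,600 of the £40,000 range has been used: income = £35,200 + £40,000 × 8,642/11,600 = £65,000.

£65,000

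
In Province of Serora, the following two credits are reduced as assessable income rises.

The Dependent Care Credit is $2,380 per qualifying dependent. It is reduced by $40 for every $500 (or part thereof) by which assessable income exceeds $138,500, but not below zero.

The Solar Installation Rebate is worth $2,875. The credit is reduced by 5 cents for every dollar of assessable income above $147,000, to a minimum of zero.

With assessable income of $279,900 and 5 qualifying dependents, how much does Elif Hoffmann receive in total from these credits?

$580

Dependent Care Credit: base = 5 × $2,380 = $11,900. income exceeds $138,500 by $141,400, which is 283 full-or-partial $500 increments; reduction = 283 × $40 = $11,320, leaving $580.
Solar Installation Rebate: 5% of the $132,900 excess over $147,000 is $6,645 ≥ base, so the credit is $0.
Total: $580 + $0 = $580.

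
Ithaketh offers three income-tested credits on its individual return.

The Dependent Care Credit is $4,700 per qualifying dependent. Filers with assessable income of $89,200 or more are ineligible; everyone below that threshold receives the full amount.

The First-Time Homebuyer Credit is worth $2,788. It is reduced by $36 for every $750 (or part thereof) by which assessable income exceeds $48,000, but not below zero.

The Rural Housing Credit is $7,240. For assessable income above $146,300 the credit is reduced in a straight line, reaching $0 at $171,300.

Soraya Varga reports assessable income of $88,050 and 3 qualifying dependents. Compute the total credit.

$22,184

Dependent Care Credit: base = 3 × $4,700 = $14,100. $88,050 is below the $89,200 cutoff, so the full $14,100 applies.
First-Time Homebuyer Credit: income exceeds $48,000 by $40,050, which is 54 full-or-partial $750 increments; reduction = 54 × $36 = $1,944, leaving $844.
Rural Housing Credit: $88,050 is at or below the $146,300 threshold, so the full $7,240 applies.
Total: $14,100 + $844 + $7,240 = $22,184.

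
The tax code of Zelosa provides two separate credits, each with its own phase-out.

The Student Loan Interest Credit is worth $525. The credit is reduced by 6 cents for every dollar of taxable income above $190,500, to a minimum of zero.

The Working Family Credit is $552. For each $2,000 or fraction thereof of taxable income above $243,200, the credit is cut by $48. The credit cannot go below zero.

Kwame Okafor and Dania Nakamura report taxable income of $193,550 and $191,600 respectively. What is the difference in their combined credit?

Kwame ($193,550): Student Loan Interest Credit: 6% of the $3,050 excess over $190,500 is $183; credit = $525 − $183 = $342. Working Family Credit: $193,550 is at or below the $243,200 threshold, so the full $552 applies. total $342 + $552 = $894
Dania ($191,600): Student Loan Interest Credit: 6% of the $1,100 excess over $190,500 is $66; credit = $525 − $66 = $459. Working Family Credit: $191,600 is at or below the $243,200 threshold, so the full $552 applies. total $459 + $552 = $1,011
Difference: |$894 − $1,011| = $117.

$117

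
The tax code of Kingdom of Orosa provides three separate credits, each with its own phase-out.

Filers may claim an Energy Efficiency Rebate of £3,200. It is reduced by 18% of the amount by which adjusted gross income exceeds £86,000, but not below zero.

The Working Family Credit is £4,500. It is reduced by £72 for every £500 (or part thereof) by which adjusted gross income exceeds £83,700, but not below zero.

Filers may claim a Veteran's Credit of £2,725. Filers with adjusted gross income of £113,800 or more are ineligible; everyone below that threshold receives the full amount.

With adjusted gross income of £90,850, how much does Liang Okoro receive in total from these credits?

£8,472

Energy Efficiency Rebate: 18% of the £4,850 excess over £86,000 is £873; credit = £3,200 − £873 = £2,327.
Working Family Credit: income exceeds £83,700 by £7,150, which is 15 full-or-partial £500 increments; reduction = 15 × £72 = £1,080, leaving £3,420.
Veteran's Credit: £90,850 is below the £113,800 cutoff, so the full £2,725 applies.
Total: £2,327 + £3,420 + £2,725 = £8,472.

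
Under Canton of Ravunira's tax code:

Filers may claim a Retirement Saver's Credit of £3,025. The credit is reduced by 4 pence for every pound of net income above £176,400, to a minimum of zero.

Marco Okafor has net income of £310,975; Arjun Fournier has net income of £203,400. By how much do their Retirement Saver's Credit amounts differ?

£1,945

Marco (£310,975): Retirement Saver's Credit: 4% of the £134,575 excess over £176,400 is £5,383 ≥ base, so the credit is £0.
Arjun (£203,400): Retirement Saver's Credit: 4% of the £27,000 excess over £176,400 is £1,080; credit = £3,025 − £1,080 = £1,945.
Difference: |£0 − £1,945| = £1,945.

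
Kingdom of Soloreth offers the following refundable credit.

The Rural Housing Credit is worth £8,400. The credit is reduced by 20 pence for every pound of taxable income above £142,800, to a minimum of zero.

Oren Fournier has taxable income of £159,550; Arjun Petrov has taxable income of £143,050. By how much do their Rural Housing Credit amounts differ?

Oren (£159,550): Rural Housing Credit: 20% of the £16,750 excess over £142,800 is £3,350; credit = £8,400 − £3,350 = £5,050.
Arjun (£143,050): Rural Housing Credit: 20% of the £250 excess over £142,800 is £50; credit = £8,400 − £50 = £8,350.
Difference: |£5,050 − £8,350| = £3,300.

£3,300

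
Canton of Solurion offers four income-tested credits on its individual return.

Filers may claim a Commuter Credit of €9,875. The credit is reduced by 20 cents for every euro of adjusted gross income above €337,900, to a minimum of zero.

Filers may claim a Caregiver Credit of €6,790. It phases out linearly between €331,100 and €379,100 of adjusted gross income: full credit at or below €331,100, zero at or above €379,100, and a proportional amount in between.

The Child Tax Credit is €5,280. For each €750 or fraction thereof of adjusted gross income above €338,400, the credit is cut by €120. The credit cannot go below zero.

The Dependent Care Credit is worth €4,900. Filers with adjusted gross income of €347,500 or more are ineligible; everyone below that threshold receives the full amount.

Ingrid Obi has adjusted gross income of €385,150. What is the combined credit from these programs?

Commuter Credit: 20% of the €47,250 excess over €337,900 is €9,450; credit = €9,875 − €9,450 = €425.
Caregiver Credit: €385,150 is at or above €379,100, so the credit is €0.
Child Tax Credit: income exceeds €338,400 by €46,750 → 63 increments × €120 = €7,560 ≥ base, so the credit is €0.
Dependent Care Credit: €385,150 meets or exceeds the €347,500 cutoff, so the credit is €0.
Total: €425 + €0 + €0 + €0 = €425.

€425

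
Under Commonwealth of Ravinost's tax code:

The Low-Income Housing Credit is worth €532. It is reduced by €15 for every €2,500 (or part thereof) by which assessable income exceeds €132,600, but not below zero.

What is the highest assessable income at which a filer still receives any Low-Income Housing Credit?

After 35 increments the reduction is 35 × €15 = €525, leaving €7; one more increment wipes it out. Increment 35 ends at excess 35 × €2,500 = €87,500, so the highest qualifying income is €132,600 + €87,500 = €220,100.

€220,100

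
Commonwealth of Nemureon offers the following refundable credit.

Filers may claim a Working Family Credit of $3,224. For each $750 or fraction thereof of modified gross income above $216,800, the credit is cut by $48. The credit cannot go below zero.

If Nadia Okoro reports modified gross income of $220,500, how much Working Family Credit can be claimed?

Working Family Credit: income exceeds $216,800 by $3,700, which is 5 full-or-partial $750 increments; reduction = 5 × $48 = $240, leaving $2,984.

$2,984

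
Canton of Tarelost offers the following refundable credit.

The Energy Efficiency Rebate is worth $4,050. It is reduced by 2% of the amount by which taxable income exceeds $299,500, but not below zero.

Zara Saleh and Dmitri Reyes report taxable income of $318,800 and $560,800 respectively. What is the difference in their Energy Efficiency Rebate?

$3,664

Zara ($318,800): Energy Efficiency Rebate: 2% of the $19,300 excess over $299,500 is $386; credit = $4,050 − $386 = $3,664.
Dmitri ($560,800): Energy Efficiency Rebate: 2% of the $261,300 excess over $299,500 is $5,226 ≥ base, so the credit is $0.
Difference: |$3,664 − $0| = $3,664.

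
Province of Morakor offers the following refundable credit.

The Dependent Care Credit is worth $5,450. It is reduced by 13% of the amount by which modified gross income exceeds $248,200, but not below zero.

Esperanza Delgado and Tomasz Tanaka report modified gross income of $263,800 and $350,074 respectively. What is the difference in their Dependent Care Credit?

Esperanza ($263,800): Dependent Care Credit: 13% of the $15,600 excess over $248,200 is $2,028; credit = $5,450 − $2,028 = $3,422.
Tomasz ($350,074): Dependent Care Credit: 13% of the $101,874 excess over $248,200 is $13,243.62 ≥ base, so the credit is $0.
Difference: |$3,422 − $0| = $3,422.

$3,422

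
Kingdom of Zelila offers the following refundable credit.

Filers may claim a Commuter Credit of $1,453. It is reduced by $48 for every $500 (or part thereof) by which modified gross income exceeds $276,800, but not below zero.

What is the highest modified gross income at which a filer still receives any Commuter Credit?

After 30 increments the reduction is 30 × $48 = $1,440, leaving $13; one more increment wipes it out. Increment 30 ends at excess 30 × $500 = $15,000, so the highest qualifying income is $276,800 + $15,000 = $291,800.

$291,800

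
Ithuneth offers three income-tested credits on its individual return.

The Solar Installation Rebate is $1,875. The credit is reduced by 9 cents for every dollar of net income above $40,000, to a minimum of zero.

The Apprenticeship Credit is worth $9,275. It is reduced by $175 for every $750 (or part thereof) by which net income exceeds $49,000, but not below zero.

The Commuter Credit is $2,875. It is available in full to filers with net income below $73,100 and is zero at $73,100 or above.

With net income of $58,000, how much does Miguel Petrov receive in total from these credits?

$10,305

Solar Installation Rebate: 9% of the $18,000 excess over $40,000 is $1,620; credit = $1,875 − $1,620 = $255.
Apprenticeship Credit: income exceeds $49,000 by $9,000, which is 12 full-or-partial $750 increments; reduction = 12 × $175 = $2,100, leaving $7,175.
Commuter Credit: $58,000 is below the $73,100 cutoff, so the full $2,875 applies.
Total: $255 + $7,175 + $2,875 = $10,305.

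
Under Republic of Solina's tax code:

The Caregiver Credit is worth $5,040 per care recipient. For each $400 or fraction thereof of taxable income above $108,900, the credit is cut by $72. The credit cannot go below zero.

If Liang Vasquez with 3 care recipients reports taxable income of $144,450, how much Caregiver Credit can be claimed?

Caregiver Credit: base = 3 × $5,040 = $15,120. income exceeds $108,900 by $35,550, which is 89 full-or-partial $400 increments; reduction = 89 × $72 = $6,408, leaving $8,712.

$8,712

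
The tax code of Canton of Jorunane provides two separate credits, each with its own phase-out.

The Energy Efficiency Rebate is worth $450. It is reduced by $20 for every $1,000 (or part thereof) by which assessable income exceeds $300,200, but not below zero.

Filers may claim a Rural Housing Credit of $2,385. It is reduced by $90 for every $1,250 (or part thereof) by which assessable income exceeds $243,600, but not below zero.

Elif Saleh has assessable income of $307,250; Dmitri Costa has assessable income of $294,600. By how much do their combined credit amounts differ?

$160

Elif ($307,250): Energy Efficiency Rebate: income exceeds $300,200 by $7,050, which is 8 full-or-partial $1,000 increments; reduction = 8 × $20 = $160, leaving $290. Rural Housing Credit: income exceeds $243,600 by $63,650 → 51 increments × $90 = $4,590 ≥ base, so the credit is $0. total $290 + $0 = $290
Dmitri ($294,600): Energy Efficiency Rebate: $294,600 is at or below the $300,200 threshold, so the full $450 applies. Rural Housing Credit: income exceeds $243,600 by $51,000 → 41 increments × $90 = $3,690 ≥ base, so the credit is $0. total $450 + $0 = $450
Difference: |$290 − $450| = $160.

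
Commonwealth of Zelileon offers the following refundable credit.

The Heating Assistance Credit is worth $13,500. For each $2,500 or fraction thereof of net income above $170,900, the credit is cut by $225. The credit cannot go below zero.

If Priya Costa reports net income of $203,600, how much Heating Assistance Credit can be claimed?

Heating Assistance Credit: income exceeds $170,900 by $32,700, which is 14 full-or-partial $2,500 increments; reduction = 14 × $225 = $3,150, leaving $10,350.

$10,350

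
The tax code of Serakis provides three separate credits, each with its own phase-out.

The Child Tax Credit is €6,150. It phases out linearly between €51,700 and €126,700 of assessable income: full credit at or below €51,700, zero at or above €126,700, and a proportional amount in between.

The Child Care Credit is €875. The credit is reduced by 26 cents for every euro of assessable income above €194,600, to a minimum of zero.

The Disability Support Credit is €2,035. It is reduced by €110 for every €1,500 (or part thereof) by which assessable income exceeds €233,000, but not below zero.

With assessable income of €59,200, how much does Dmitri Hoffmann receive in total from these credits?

€8,445

Child Tax Credit: €59,200 is €7,500 into a €75,000 phase-out range, leaving 67,500/75,000 of the credit: €6,150 × 67,500/75,000 = €5,535.
Child Care Credit: €59,200 is at or below the €194,600 threshold, so the full €875 applies.
Disability Support Credit: €59,200 is at or below the €233,000 threshold, so the full €2,035 applies.
Total: €5,535 + €875 + €2,035 = €8,445.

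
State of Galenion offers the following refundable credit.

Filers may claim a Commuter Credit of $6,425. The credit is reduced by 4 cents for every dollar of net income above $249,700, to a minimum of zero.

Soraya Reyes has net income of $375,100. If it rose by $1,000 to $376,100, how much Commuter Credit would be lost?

At $375,100 — 4% of the $125,400 excess over $249,700 is $5,016; credit = $6,425 − $5,016 = $1,409.
At $376,100 — 4% of the $126,400 excess over $249,700 is $5,056; credit = $6,425 − $5,056 = $1,369.
Lost: $1,409 − $1,369 = $40.

$40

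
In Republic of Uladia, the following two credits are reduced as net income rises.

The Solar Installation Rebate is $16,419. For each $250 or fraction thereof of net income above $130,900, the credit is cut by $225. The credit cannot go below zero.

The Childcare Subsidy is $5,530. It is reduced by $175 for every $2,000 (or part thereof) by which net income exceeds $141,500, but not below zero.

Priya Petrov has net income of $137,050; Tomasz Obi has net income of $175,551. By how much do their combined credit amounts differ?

Priya ($137,050): Solar Installation Rebate: income exceeds $130,900 by $6,150, which is 25 full-or-partial $250 increments; reduction = 25 × $225 = $5,625, leaving $10,794. Childcare Subsidy: $137,050 is at or below the $141,500 threshold, so the full $5,530 applies. total $10,794 + $5,530 = $16,324
Tomasz ($175,551): Solar Installation Rebate: income exceeds $130,900 by $44,651 → 179 increments × $225 = $40,275 ≥ base, so the credit is $0. Childcare Subsidy: income exceeds $141,500 by $34,051, which is 18 full-or-partial $2,000 increments; reduction = 18 × $175 = $3,150, leaving $2,380. total $0 + $2,380 = $2,380
Difference: |$16,324 − $2,380| = $13,944.

$13,944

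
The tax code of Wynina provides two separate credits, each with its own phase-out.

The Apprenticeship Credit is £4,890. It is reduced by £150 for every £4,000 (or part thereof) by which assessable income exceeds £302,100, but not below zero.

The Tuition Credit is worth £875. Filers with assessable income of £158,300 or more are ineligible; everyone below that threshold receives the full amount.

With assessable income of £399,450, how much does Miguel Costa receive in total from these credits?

£1,140

Apprenticeship Credit: income exceeds £302,100 by £97,350, which is 25 full-or-partial £4,000 increments; reduction = 25 × £150 = £3,750, leaving £1,140.
Tuition Credit: £399,450 meets or exceeds the £158,300 cutoff, so the credit is £0.
Total: £1,140 + £0 = £1,140.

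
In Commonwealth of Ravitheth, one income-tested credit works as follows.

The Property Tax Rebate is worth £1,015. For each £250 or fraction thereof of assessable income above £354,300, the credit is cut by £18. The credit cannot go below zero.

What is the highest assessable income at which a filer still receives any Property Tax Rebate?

£368,300

After 56 increments the reduction is 56 × £18 = £1,008, leaving £7; one more increment wipes it out. Increment 56 ends at excess 56 × £250 = £14,000, so the highest qualifying income is £354,300 + £14,000 = £368,300.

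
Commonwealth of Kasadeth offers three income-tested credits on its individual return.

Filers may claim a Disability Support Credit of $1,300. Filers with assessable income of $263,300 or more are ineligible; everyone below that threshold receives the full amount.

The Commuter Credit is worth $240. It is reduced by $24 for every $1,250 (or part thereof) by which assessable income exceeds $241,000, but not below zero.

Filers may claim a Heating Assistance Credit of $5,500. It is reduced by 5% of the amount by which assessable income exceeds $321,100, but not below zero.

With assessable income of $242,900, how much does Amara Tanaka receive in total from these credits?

Disability Support Credit: $242,900 is below the $263,300 cutoff, so the full $1,300 applies.
Commuter Credit: income exceeds $241,000 by $1,900, which is 2 full-or-partial $1,250 increments; reduction = 2 × $24 = $48, leaving $192.
Heating Assistance Credit: $242,900 is at or below the $321,100 threshold, so the full $5,500 applies.
Total: $1,300 + $192 + $5,500 = $6,992.

$6,992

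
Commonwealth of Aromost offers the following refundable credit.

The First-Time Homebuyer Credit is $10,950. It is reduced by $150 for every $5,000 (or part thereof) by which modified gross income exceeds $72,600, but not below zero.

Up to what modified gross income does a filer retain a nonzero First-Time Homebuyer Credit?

$432,600

After 72 increments the reduction is 72 × $150 = $10,800, leaving $150; one more increment wipes it out. Increment 72 ends at excess 72 × $5,000 = $360,000, so the highest qualifying income is $72,600 + $360,000 = $432,600.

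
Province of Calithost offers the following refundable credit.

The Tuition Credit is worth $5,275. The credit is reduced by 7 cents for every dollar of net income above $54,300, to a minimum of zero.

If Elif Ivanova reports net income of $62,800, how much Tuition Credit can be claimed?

$4,680

Tuition Credit: 7% of the $8,500 excess over $54,300 is $595; credit = $5,275 − $595 = $4,680.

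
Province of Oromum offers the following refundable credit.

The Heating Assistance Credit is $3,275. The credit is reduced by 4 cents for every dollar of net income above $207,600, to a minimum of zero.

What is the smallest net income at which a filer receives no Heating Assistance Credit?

$289,475

The credit falls by 4% of each dollar above $207,600, so it reaches zero when the excess is $3,275 / 4% = $81,875: income = $207,600 + $81,875 = $289,475.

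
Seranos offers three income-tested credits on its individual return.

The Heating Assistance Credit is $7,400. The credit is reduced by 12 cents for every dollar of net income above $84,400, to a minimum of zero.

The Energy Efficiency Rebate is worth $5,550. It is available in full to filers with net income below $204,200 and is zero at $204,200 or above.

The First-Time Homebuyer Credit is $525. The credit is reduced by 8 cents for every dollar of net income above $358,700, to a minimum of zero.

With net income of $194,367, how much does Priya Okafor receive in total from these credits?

Heating Assistance Credit: 12% of the $109,967 excess over $84,400 is $13,196.04 ≥ base, so the credit is $0.
Energy Efficiency Rebate: $194,367 is below the $204,200 cutoff, so the full $5,550 applies.
First-Time Homebuyer Credit: $194,367 is at or below the $358,700 threshold, so the full $525 applies.
Total: $0 + $5,550 + $525 = $6,075.

$6,075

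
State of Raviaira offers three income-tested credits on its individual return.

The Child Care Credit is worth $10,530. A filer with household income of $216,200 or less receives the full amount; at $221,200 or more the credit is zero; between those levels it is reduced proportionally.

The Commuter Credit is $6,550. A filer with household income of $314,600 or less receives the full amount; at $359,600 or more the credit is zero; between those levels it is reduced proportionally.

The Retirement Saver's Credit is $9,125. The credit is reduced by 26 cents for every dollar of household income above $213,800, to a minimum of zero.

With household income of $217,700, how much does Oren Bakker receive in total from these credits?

$22,032

Child Care Credit: $217,700 is $1,500 into a $5,000 phase-out range, leaving 3,500/5,000 of the credit: $10,530 × 3,500/5,000 = $7,371.
Commuter Credit: $217,700 is at or below the $314,600 threshold, so the full $6,550 applies.
Retirement Saver's Credit: 26% of the $3,900 excess over $213,800 is $1,014; credit = $9,125 − $1,014 = $8,111.
Total: $7,371 + $6,550 + $8,111 = $22,032.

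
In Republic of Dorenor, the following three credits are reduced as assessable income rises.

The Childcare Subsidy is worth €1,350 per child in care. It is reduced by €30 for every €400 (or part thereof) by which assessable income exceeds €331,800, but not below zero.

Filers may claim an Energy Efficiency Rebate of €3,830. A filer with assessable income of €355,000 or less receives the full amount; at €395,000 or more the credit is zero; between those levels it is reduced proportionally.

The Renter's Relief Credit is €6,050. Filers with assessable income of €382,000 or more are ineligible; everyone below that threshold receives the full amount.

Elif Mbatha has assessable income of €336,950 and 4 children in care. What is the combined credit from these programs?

€14,890

Childcare Subsidy: base = 4 × €1,350 = €5,400. income exceeds €331,800 by €5,150, which is 13 full-or-partial €400 increments; reduction = 13 × €30 = €390, leaving €5,010.
Energy Efficiency Rebate: €336,950 is at or below the €355,000 threshold, so the full €3,830 applies.
Renter's Relief Credit: €336,950 is below the €382,000 cutoff, so the full €6,050 applies.
Total: €5,010 + €3,830 + €6,050 = €14,890.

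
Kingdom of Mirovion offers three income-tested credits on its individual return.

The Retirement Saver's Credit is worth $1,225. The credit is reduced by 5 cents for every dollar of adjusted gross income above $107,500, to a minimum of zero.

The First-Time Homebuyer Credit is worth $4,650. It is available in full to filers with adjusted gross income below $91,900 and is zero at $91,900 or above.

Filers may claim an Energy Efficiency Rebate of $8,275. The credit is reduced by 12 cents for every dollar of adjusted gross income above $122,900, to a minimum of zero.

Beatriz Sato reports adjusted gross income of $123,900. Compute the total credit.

$8,560

Retirement Saver's Credit: 5% of the $16,400 excess over $107,500 is $820; credit = $1,225 − $820 = $405.
First-Time Homebuyer Credit: $123,900 meets or exceeds the $91,900 cutoff, so the credit is $0.
Energy Efficiency Rebate: 12% of the $1,000 excess over $122,900 is $120; credit = $8,275 − $120 = $8,155.
Total: $405 + $0 + $8,155 = $8,560.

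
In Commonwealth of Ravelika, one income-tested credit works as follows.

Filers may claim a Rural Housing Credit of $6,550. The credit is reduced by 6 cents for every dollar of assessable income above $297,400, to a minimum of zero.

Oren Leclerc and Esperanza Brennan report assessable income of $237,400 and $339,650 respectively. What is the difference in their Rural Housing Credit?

Oren ($237,400): Rural Housing Credit: $237,400 is at or below the $297,400 threshold, so the full $6,550 applies.
Esperanza ($339,650): Rural Housing Credit: 6% of the $42,250 excess over $297,400 is $2,535; credit = $6,550 − $2,535 = $4,015.
Difference: |$6,550 − $4,015| = $2,535.

$2,535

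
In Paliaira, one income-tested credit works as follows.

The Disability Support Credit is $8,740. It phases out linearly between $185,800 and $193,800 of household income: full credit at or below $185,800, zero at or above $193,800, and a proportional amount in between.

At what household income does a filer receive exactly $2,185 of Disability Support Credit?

$2,185 is 2,185/8,740 of the full $8,740, so 6,555/8,740 of the $8,000 range has been used: income = $185,800 + $8,000 × 6,555/8,740 = $191,800.

$191,800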